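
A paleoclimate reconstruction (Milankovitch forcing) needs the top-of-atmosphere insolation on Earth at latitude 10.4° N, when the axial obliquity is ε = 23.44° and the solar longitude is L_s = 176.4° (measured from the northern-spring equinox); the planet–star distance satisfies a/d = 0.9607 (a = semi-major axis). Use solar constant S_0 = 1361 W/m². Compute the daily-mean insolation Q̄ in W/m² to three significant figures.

Q̄ ≈ 396 W/m²

Solar declination: sin δ = sin ε · sin L_s = sin 23.44° × sin 176.4° = 0.02498, so δ = +1.431°.
cos h₀ = −tan(+10.4°) tan(+1.431°) = -0.0046, h₀ = 1.5754 rad.
Bracket: h₀ sin ϕ sin δ + cos ϕ cos δ sin h₀ = 1.5754×0.18052×0.02498 + 0.98357×0.99969×0.99999 = 0.007104 + 0.983255 = 0.990359.
Inverse-square distance factor (a/d)² = 0.9607² = 0.922944.
Q̄ = (S_0/π) × 0.922944 × [bracket] = (1361/π) × 0.922944 × 0.990359 = 396.0 W/m².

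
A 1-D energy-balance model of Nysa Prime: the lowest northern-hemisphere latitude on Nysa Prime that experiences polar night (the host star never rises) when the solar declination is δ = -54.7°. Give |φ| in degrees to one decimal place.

Polar night requires cos H₀ = −tan φ tan δ ≥ 1, i.e. tan φ tan δ ≤ −1.
The boundary is |tan φ| · |tan δ| = 1, so |φ| = 90° − |δ| = 90° − 54.7° = 35.3° in the northern hemisphere.

|φ| = 35.3°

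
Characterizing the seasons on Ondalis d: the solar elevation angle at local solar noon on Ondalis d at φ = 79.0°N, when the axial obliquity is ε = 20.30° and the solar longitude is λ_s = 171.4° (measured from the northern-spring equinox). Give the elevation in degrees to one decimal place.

Solar declination: sin δ = sin ε · sin λ_s = sin 20.30° × sin 171.4° = 0.05188, so δ = +2.974°.
At local noon the hour angle is zero, so the zenith angle equals |φ − δ| = |+79.0° − (+2.974°)| = 76.026°.
Elevation = 90° − 76.026° = 14.0°.

14.0°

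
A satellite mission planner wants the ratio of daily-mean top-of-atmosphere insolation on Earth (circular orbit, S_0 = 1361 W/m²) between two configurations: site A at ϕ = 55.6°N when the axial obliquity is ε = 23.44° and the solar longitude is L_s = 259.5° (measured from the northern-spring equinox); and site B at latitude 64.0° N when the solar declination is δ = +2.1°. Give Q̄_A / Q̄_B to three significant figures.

— Configuration A (ϕ=+55.6°):
Solar declination: sin δ = sin ε · sin L_s = sin 23.44° × sin 259.5° = -0.39113, so δ = -23.025°.
cos h₀ = −tan(+55.6°) tan(-23.025°) = 0.6207, h₀ = 0.9012 rad.
Bracket: h₀ sin ϕ sin δ + cos ϕ cos δ sin h₀ = 0.9012×0.82511×-0.39113 + 0.56497×0.92034×0.78407 = -0.290840 + 0.407689 = 0.116849.
Q̄ = (S_0/π) × [bracket] = (1361/π) × 0.116849 = 50.621 W/m².
— Configuration B (ϕ=+64.0°):
cos h₀ = −tan(+64.0°) tan(+2.100°) = -0.0752, h₀ = 1.6460 rad.
Bracket: h₀ sin ϕ sin δ + cos ϕ cos δ sin h₀ = 1.6460×0.89879×0.03664 + 0.43837×0.99933×0.99717 = 0.054206 + 0.436837 = 0.491043.
Q̄ = (S_0/π) × [bracket] = (1361/π) × 0.491043 = 212.73 W/m².
Ratio Q̄_A / Q̄_B = 50.621 / 212.73 = 0.2380.

Q̄_A / Q̄_B ≈ 0.238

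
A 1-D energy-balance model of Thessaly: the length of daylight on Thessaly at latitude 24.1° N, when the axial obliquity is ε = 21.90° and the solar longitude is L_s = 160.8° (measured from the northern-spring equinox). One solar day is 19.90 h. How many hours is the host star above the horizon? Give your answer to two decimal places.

Solar declination: sin δ = sin ε · sin L_s = sin 21.90° × sin 160.8° = 0.12266, so δ = +7.046°.
cos h₀ = −tan ϕ · tan δ = −tan(+24.1°) × tan(+7.046°) = -0.0553, so h₀ = 1.6261 rad = 93.17°.
Daylight = 2h₀/(2π) × 19.90 h = (1.6261/π) × 19.90 = 10.30 h.

10.30 h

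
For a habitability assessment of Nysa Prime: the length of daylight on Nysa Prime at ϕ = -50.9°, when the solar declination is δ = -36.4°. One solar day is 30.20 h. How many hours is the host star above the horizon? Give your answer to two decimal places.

26.03 h

cos h₀ = −tan ϕ · tan δ = −tan(-50.9°) × tan(-36.400°) = -0.9072, so h₀ = 2.7074 rad = 155.12°.
Daylight = 2h₀/(2π) × 30.20 h = (2.7074/π) × 30.20 = 26.03 h.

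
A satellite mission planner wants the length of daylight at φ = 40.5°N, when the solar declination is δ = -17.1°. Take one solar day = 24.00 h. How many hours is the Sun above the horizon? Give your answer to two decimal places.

9.97 h

cos H₀ = −tan φ · tan δ = −tan(+40.5°) × tan(-17.100°) = 0.2627, so H₀ = 1.3049 rad = 74.77°.
Daylight = 2H₀/(2π) × 24.00 h = (1.3049/π) × 24.00 = 9.97 h.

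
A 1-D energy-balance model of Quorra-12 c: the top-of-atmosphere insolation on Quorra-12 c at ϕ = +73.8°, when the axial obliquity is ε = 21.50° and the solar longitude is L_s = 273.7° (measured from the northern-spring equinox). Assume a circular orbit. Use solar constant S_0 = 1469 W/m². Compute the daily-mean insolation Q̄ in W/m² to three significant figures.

Solar declination: sin δ = sin ε · sin L_s = sin 21.50° × sin 273.7° = -0.36574, so δ = -21.453°.
cos h₀ = −tan(+73.8°) tan(-21.453°) = 1.3526 ≥ 1 ⇒ polar night, h₀ = 0 and Q̄ = 0.

Q̄ ≈ 0.00 W/m²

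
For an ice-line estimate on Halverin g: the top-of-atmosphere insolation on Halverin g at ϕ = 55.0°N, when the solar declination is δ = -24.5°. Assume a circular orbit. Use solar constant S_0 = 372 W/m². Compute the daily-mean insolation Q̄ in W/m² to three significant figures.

Q̄ ≈ 12.2 W/m²

cos h₀ = −tan(+55.0°) tan(-24.500°) = 0.6508, h₀ = 0.8621 rad.
Bracket: h₀ sin ϕ sin δ + cos ϕ cos δ sin h₀ = 0.8621×0.81915×-0.41469 + 0.57358×0.90996×0.75921 = -0.292850 + 0.396258 = 0.103408.
Q̄ = (S_0/π) × [bracket] = (372/π) × 0.103408 = 12.24 W/m².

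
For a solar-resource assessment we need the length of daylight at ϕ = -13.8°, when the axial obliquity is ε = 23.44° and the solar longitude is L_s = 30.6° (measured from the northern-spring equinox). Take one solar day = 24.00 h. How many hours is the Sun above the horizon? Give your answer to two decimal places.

Solar declination: sin δ = sin ε · sin L_s = sin 23.44° × sin 30.6° = 0.20249, so δ = +11.683°.
cos h₀ = −tan ϕ · tan δ = −tan(-13.8°) × tan(+11.683°) = 0.0508, so h₀ = 1.5200 rad = 87.09°.
Daylight = 2h₀/(2π) × 24.00 h = (1.5200/π) × 24.00 = 11.61 h.

11.61 h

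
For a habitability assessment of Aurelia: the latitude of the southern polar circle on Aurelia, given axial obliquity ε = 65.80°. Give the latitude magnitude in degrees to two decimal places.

24.20°

The polar circle is the lowest latitude that experiences at least one full rotation of continuous darkness at the northern-summer solstice; it lies at |φ| = 90° − ε = 90° − 65.80° = 24.20°.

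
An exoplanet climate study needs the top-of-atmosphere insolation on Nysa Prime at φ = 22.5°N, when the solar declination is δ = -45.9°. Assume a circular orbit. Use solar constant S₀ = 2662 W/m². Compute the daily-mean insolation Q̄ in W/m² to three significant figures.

Q̄ ≈ 230 W/m²

cos H₀ = −tan(+22.5°) tan(-45.900°) = 0.4274, H₀ = 1.1291 rad.
Bracket: H₀ sin φ sin δ + cos φ cos δ sin H₀ = 1.1291×0.38268×-0.71813 + 0.92388×0.69591×0.90405 = -0.310292 + 0.581247 = 0.270955.
Q̄ = (S₀/π) × [bracket] = (2662/π) × 0.270955 = 229.6 W/m².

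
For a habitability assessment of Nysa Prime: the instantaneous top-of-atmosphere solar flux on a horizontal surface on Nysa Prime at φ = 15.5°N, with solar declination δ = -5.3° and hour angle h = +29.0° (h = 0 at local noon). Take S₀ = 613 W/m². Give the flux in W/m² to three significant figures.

cos θ_z = sin φ sin δ + cos φ cos δ cos h = -0.024685 + 0.839207 = 0.814522.
Flux = S₀ · cos θ_z = 613 × 0.814522 = 499.3 W/m².

499 W/m²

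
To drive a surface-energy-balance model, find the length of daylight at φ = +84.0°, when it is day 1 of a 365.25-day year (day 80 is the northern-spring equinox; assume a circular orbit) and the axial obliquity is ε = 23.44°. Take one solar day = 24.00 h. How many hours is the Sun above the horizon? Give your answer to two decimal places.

0.00 h

Solar longitude: λ_s = 360° × (1 − 80)/365.25 = -77.864°, i.e. -77.864° + 360° = 282.136°.
sin δ = sin 23.44° × sin 282.136° = -0.38890, so δ = -22.886°.
cos H₀ = −tan φ · tan δ = 4.0163 ≥ 1, so the Sun never rises (polar night) and H₀ = 0.
Daylight = 2H₀/(2π) × 24.00 h = (0.0000/π) × 24.00 = 0.00 h.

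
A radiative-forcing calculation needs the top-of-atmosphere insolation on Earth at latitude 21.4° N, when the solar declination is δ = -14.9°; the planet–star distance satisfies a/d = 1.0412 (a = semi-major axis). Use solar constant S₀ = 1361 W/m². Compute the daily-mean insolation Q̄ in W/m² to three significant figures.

cos H₀ = −tan(+21.4°) tan(-14.900°) = 0.1043, H₀ = 1.4663 rad.
Bracket: H₀ sin φ sin δ + cos φ cos δ sin H₀ = 1.4663×0.36488×-0.25713 + 0.93106×0.96638×0.99455 = -0.137571 + 0.894854 = 0.757283.
Inverse-square distance factor (a/d)² = 1.0412² = 1.084097.
Q̄ = (S₀/π) × 1.084097 × [bracket] = (1361/π) × 1.084097 × 0.757283 = 355.7 W/m².

Q̄ ≈ 356 W/m²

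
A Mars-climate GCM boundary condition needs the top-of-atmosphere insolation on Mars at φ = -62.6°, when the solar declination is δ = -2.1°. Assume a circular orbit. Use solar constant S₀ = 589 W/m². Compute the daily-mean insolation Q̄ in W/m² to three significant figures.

cos H₀ = −tan(-62.6°) tan(-2.100°) = -0.0707, H₀ = 1.6416 rad.
Bracket: H₀ sin φ sin δ + cos φ cos δ sin H₀ = 1.6416×-0.88782×-0.03664 + 0.46020×0.99933×0.99749 = 0.053401 + 0.458737 = 0.512138.
Q̄ = (S₀/π) × [bracket] = (589/π) × 0.512138 = 96.02 W/m².

Q̄ ≈ 96.0 W/m²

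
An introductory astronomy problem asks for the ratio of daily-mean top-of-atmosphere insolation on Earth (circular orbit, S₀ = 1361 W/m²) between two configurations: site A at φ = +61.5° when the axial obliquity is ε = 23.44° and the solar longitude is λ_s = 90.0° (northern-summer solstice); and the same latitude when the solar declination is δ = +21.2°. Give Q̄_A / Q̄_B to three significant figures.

— Configuration A (φ=+61.5°):
Solar declination: sin δ = sin ε · sin λ_s = sin 23.44° × sin 90.0° = 0.39779, so δ = +23.440°.
cos H₀ = −tan(+61.5°) tan(+23.440°) = -0.7985, H₀ = 2.4956 rad.
Bracket: H₀ sin φ sin δ + cos φ cos δ sin H₀ = 2.4956×0.87882×0.39779 + 0.47716×0.91748×0.60195 = 0.872426 + 0.263525 = 1.135951.
Q̄ = (S₀/π) × [bracket] = (1361/π) × 1.135951 = 492.12 W/m².
— Configuration B (φ=+61.5°):
cos H₀ = −tan(+61.5°) tan(+21.200°) = -0.7144, H₀ = 2.3665 rad.
Bracket: H₀ sin φ sin δ + cos φ cos δ sin H₀ = 2.3665×0.87882×0.36162 + 0.47716×0.93232×0.69976 = 0.752071 + 0.311299 = 1.063370.
Q̄ = (S₀/π) × [bracket] = (1361/π) × 1.063370 = 460.67 W/m².
Ratio Q̄_A / Q̄_B = 492.12 / 460.67 = 1.068.

Q̄_A / Q̄_B ≈ 1.07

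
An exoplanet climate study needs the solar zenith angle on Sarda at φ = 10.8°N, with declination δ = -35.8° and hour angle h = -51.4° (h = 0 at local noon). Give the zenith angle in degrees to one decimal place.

θ_z = 67.2°

cos θ_z = sin φ sin δ + cos φ cos δ cos h = -0.109610 + 0.497043 = 0.387433.
θ_z = arccos(0.387433) = 67.2°.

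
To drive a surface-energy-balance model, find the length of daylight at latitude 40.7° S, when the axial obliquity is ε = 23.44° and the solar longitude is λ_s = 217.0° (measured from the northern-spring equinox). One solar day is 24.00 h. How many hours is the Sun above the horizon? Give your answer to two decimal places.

13.63 h

Solar declination: sin δ = sin ε · sin λ_s = sin 23.44° × sin 217.0° = -0.23940, so δ = -13.851°.
cos H₀ = −tan φ · tan δ = −tan(-40.7°) × tan(-13.851°) = -0.2121, so H₀ = 1.7845 rad = 102.24°.
Daylight = 2H₀/(2π) × 24.00 h = (1.7845/π) × 24.00 = 13.63 h.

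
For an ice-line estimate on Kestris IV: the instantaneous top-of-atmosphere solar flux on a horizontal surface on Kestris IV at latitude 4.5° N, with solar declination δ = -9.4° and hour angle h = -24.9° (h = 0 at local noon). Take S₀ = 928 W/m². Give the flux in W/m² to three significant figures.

cos θ_z = sin φ sin δ + cos φ cos δ cos h = -0.012814 + 0.892106 = 0.879292.
Flux = S₀ · cos θ_z = 928 × 0.879292 = 816.0 W/m².

816 W/m²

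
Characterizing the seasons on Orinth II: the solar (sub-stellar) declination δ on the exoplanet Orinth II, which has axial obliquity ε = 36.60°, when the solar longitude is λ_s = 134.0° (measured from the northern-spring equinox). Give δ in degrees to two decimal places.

δ = +25.40°

sin δ = sin ε · sin λ_s = sin 36.60° × sin 134.0° = 0.428888.
δ = arcsin(0.428888) = +25.40°.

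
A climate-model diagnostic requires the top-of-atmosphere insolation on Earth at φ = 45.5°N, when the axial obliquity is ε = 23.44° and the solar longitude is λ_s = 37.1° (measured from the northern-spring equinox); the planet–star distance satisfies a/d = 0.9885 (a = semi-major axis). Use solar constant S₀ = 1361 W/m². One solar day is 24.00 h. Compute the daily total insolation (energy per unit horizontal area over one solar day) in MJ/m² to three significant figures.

Solar declination: sin δ = sin ε · sin λ_s = sin 23.44° × sin 37.1° = 0.23995, so δ = +13.884°.
cos H₀ = −tan(+45.5°) tan(+13.884°) = -0.2515, H₀ = 1.8250 rad.
Bracket: H₀ sin φ sin δ + cos φ cos δ sin H₀ = 1.8250×0.71325×0.23995 + 0.70091×0.97079×0.96785 = 0.312338 + 0.658560 = 0.970898.
Inverse-square distance factor (a/d)² = 0.9885² = 0.977132.
Q̄ = (S₀/π) × 0.977132 × [bracket] = (1361/π) × 0.977132 × 0.970898 = 410.99 W/m².
Daily total = Q̄ × 24.00 h × 3600 s/h = 410.99 × 24.00 × 3600 / 10⁶ = 35.51 MJ/m².

35.5 MJ/m²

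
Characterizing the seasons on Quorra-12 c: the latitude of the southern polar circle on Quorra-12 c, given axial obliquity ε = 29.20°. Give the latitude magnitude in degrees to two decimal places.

60.80°

The polar circle is the lowest latitude that experiences at least one full rotation of continuous darkness at the northern-summer solstice; it lies at |φ| = 90° − ε = 90° − 29.20° = 60.80°.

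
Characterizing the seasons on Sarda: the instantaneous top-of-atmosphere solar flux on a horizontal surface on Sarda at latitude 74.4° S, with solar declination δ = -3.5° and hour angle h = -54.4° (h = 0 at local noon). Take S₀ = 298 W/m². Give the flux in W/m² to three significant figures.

cos θ_z = sin φ sin δ + cos φ cos δ cos h = 0.058800 + 0.156252 = 0.215052.
Flux = S₀ · cos θ_z = 298 × 0.215052 = 64.09 W/m².

64.1 W/m²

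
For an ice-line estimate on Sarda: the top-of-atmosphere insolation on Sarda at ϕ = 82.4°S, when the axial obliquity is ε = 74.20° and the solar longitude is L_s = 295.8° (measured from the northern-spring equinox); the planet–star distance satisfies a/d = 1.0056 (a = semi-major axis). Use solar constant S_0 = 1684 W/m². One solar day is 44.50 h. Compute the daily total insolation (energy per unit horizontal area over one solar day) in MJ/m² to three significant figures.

234 MJ/m²

Solar declination: sin δ = sin ε · sin L_s = sin 74.20° × sin 295.8° = -0.86630, so δ = -60.032°.
cos h₀ = −tan(-82.4°) tan(-60.032°) = -12.9978 ≤ −1 ⇒ polar day, h₀ = π.
Bracket: h₀ sin ϕ sin δ + cos ϕ cos δ sin h₀ = 3.1416×-0.99122×-0.86630 + 0.13226×0.49952×0.00000 = 2.697673 + 0.000000 = 2.697673.
Inverse-square distance factor (a/d)² = 1.0056² = 1.011231.
Q̄ = (S_0/π) × 1.011231 × [bracket] = (1684/π) × 1.011231 × 2.697673 = 1462.3 W/m².
Daily total = Q̄ × 44.50 h × 3600 s/h = 1462.3 × 44.50 × 3600 / 10⁶ = 234.3 MJ/m².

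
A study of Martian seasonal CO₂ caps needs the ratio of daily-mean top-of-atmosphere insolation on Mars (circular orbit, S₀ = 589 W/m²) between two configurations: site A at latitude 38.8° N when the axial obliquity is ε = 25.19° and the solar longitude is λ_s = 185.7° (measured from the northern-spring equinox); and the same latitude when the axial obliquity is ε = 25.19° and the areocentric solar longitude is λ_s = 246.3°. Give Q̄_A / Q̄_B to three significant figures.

— Configuration A (φ=+38.8°):
Solar declination: sin δ = sin ε · sin λ_s = sin 25.19° × sin 185.7° = -0.04227, so δ = -2.423°.
cos H₀ = −tan(+38.8°) tan(-2.423°) = 0.0340, H₀ = 1.5368 rad.
Bracket: H₀ sin φ sin δ + cos φ cos δ sin H₀ = 1.5368×0.62660×-0.04227 + 0.77934×0.99911×0.99942 = -0.040704 + 0.778195 = 0.737491.
Q̄ = (S₀/π) × [bracket] = (589/π) × 0.737491 = 138.27 W/m².
— Configuration B (φ=+38.8°):
sin δ = sin 25.19° × sin 246.3° = -0.38973, so δ = -22.937°.
cos H₀ = −tan(+38.8°) tan(-22.937°) = 0.3403, H₀ = 1.2236 rad.
Bracket: H₀ sin φ sin δ + cos φ cos δ sin H₀ = 1.2236×0.62660×-0.38973 + 0.77934×0.92093×0.94033 = -0.298809 + 0.674891 = 0.376082.
Q̄ = (S₀/π) × [bracket] = (589/π) × 0.376082 = 70.510 W/m².
Ratio Q̄_A / Q̄_B = 138.27 / 70.510 = 1.961.

Q̄_A / Q̄_B ≈ 1.96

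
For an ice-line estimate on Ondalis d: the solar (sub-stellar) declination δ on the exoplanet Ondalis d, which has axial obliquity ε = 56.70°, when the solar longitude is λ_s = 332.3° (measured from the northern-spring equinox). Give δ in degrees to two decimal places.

δ = -22.86°

sin δ = sin ε · sin λ_s = sin 56.70° × sin 332.3° = -0.388518.
δ = arcsin(-0.388518) = -22.86°.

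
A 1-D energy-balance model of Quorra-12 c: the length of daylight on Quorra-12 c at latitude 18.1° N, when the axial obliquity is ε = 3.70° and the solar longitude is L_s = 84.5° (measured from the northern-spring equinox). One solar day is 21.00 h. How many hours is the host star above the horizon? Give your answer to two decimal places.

Solar declination: sin δ = sin ε · sin L_s = sin 3.70° × sin 84.5° = 0.06424, so δ = +3.683°.
cos h₀ = −tan ϕ · tan δ = −tan(+18.1°) × tan(+3.683°) = -0.0210, so h₀ = 1.5918 rad = 91.21°.
Daylight = 2h₀/(2π) × 21.00 h = (1.5918/π) × 21.00 = 10.64 h.

10.64 h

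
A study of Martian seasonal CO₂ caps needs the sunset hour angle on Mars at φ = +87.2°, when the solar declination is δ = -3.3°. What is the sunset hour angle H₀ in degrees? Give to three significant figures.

H₀ = 0.00°

cos H₀ = −tan φ · tan δ = 1.1789 ≥ 1, so the Sun never rises (polar night) and H₀ = 0.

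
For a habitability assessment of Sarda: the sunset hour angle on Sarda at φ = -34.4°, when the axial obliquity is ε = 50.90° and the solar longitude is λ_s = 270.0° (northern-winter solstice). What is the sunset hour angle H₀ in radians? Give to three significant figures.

H₀ = 2.57 rad

Solar declination: sin δ = sin ε · sin λ_s = sin 50.90° × sin 270.0° = -0.77605, so δ = -50.900°.
cos H₀ = −tan φ · tan δ = −tan(-34.4°) × tan(-50.900°) = -0.8425, so H₀ = 2.5728 rad = 147.41°.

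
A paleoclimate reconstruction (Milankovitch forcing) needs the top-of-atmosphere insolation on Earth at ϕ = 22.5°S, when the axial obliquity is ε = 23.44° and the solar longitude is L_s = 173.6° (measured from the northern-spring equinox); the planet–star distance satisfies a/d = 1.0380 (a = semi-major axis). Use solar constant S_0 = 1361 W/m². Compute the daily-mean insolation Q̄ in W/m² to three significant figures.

Solar declination: sin δ = sin ε · sin L_s = sin 23.44° × sin 173.6° = 0.04434, so δ = +2.541°.
cos h₀ = −tan(-22.5°) tan(+2.541°) = 0.0184, h₀ = 1.5524 rad.
Bracket: h₀ sin ϕ sin δ + cos ϕ cos δ sin h₀ = 1.5524×-0.38268×0.04434 + 0.92388×0.99902×0.99983 = -0.026341 + 0.922818 = 0.896477.
Inverse-square distance factor (a/d)² = 1.0380² = 1.077444.
Q̄ = (S_0/π) × 1.077444 × [bracket] = (1361/π) × 1.077444 × 0.896477 = 418.4 W/m².

Q̄ ≈ 418 W/m²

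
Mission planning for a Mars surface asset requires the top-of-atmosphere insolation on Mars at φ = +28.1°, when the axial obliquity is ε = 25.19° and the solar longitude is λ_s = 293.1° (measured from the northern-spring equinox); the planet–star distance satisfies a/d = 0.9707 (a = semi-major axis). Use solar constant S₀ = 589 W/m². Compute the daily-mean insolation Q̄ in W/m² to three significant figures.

Solar declination: sin δ = sin ε · sin λ_s = sin 25.19° × sin 293.1° = -0.39150, so δ = -23.048°.
cos H₀ = −tan(+28.1°) tan(-23.048°) = 0.2272, H₀ = 1.3416 rad.
Bracket: H₀ sin φ sin δ + cos φ cos δ sin H₀ = 1.3416×0.47101×-0.39150 + 0.88213×0.92018×0.97385 = -0.247392 + 0.790492 = 0.543100.
Inverse-square distance factor (a/d)² = 0.9707² = 0.942258.
Q̄ = (S₀/π) × 0.942258 × [bracket] = (589/π) × 0.942258 × 0.543100 = 95.94 W/m².

Q̄ ≈ 95.9 W/m²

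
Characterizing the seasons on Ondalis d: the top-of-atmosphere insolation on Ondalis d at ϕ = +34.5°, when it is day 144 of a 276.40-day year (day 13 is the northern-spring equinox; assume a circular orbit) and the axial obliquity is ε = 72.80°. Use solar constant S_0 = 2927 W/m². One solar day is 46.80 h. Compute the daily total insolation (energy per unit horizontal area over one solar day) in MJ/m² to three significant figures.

150 MJ/m²

Solar longitude: L_s = 360° × (144 − 13)/276.40 = 170.622°.
sin δ = sin 72.80° × sin 170.622° = 0.15566, so δ = +8.955°.
cos h₀ = −tan(+34.5°) tan(+8.955°) = -0.1083, h₀ = 1.6793 rad.
Bracket: h₀ sin ϕ sin δ + cos ϕ cos δ sin h₀ = 1.6793×0.56641×0.15566 + 0.82413×0.98781×0.99412 = 0.148059 + 0.809297 = 0.957356.
Q̄ = (S_0/π) × [bracket] = (2927/π) × 0.957356 = 891.96 W/m².
Daily total = Q̄ × 46.80 h × 3600 s/h = 891.96 × 46.80 × 3600 / 10⁶ = 150.3 MJ/m².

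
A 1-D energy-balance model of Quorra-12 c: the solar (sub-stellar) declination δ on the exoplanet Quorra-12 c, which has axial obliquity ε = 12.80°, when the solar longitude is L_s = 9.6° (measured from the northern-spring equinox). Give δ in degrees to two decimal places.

δ = +2.12°

sin δ = sin ε · sin L_s = sin 12.80° × sin 9.6° = 0.036947.
δ = arcsin(0.036947) = +2.12°.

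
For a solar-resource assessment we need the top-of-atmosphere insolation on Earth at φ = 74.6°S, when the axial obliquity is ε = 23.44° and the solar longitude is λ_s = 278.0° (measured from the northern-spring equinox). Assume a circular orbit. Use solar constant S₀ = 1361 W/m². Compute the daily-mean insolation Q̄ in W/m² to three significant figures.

Q̄ ≈ 517 W/m²

Solar declination: sin δ = sin ε · sin λ_s = sin 23.44° × sin 278.0° = -0.39392, so δ = -23.198°.
cos H₀ = −tan(-74.6°) tan(-23.198°) = -1.5559 ≤ −1 ⇒ polar day, H₀ = π.
Bracket: H₀ sin φ sin δ + cos φ cos δ sin H₀ = 3.1416×-0.96410×-0.39392 + 0.26556×0.91915×0.00000 = 1.193111 + 0.000000 = 1.193111.
Q̄ = (S₀/π) × [bracket] = (1361/π) × 1.193111 = 516.9 W/m².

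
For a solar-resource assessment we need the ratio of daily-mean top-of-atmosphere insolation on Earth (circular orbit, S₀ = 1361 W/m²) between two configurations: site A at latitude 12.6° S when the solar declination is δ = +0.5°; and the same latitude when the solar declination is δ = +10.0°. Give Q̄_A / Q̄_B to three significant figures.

Q̄_A / Q̄_B ≈ 1.08

— Configuration A (φ=-12.6°):
cos H₀ = −tan(-12.6°) tan(+0.500°) = 0.0020, H₀ = 1.5688 rad.
Bracket: H₀ sin φ sin δ + cos φ cos δ sin H₀ = 1.5688×-0.21814×0.00873 + 0.97592×0.99996×1.00000 = -0.002988 + 0.975881 = 0.972893.
Q̄ = (S₀/π) × [bracket] = (1361/π) × 0.972893 = 421.48 W/m².
— Configuration B (φ=-12.6°):
cos H₀ = −tan(-12.6°) tan(+10.000°) = 0.0394, H₀ = 1.5314 rad.
Bracket: H₀ sin φ sin δ + cos φ cos δ sin H₀ = 1.5314×-0.21814×0.17365 + 0.97592×0.98481×0.99922 = -0.058009 + 0.960346 = 0.902337.
Q̄ = (S₀/π) × [bracket] = (1361/π) × 0.902337 = 390.91 W/m².
Ratio Q̄_A / Q̄_B = 421.48 / 390.91 = 1.078.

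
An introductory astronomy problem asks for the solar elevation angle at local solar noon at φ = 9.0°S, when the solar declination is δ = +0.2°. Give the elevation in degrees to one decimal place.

At local noon the hour angle is zero, so the zenith angle equals |φ − δ| = |-9.0° − (+0.200°)| = 9.200°.
Elevation = 90° − 9.200° = 80.8°.

80.8°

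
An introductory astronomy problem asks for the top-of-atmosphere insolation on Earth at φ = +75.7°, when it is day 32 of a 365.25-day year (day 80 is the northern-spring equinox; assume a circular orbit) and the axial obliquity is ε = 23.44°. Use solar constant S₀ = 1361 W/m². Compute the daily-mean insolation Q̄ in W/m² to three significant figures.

Solar longitude: λ_s = 360° × (32 − 80)/365.25 = -47.310°, i.e. -47.310° + 360° = 312.690°.
sin δ = sin 23.44° × sin 312.690° = -0.29239, so δ = -17.001°.
cos H₀ = −tan(+75.7°) tan(-17.001°) = 1.1995 ≥ 1 ⇒ polar night, H₀ = 0 and Q̄ = 0.

Q̄ ≈ 0.00 W/m²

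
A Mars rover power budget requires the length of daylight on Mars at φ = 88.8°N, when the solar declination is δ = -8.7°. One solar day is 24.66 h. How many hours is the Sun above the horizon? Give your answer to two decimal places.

cos H₀ = −tan φ · tan δ = 7.3052 ≥ 1, so the Sun never rises (polar night) and H₀ = 0.
Daylight = 2H₀/(2π) × 24.66 h = (0.0000/π) × 24.66 = 0.00 h.

0.00 h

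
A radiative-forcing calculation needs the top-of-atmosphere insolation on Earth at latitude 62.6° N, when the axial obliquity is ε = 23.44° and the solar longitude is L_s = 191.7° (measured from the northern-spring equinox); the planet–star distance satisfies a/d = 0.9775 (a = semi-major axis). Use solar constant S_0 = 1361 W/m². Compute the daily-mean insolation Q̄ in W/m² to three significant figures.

Q̄ ≈ 146 W/m²

Solar declination: sin δ = sin ε · sin L_s = sin 23.44° × sin 191.7° = -0.08067, so δ = -4.627°.
cos h₀ = −tan(+62.6°) tan(-4.627°) = 0.1561, h₀ = 1.4140 rad.
Bracket: h₀ sin ϕ sin δ + cos ϕ cos δ sin h₀ = 1.4140×0.88782×-0.08067 + 0.46020×0.99674×0.98774 = -0.101271 + 0.453076 = 0.351805.
Inverse-square distance factor (a/d)² = 0.9775² = 0.955506.
Q̄ = (S_0/π) × 0.955506 × [bracket] = (1361/π) × 0.955506 × 0.351805 = 145.6 W/m².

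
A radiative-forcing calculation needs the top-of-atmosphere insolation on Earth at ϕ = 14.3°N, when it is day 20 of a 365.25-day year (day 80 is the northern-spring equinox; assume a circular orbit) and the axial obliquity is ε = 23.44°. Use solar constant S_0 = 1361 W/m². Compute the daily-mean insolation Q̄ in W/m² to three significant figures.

Q̄ ≈ 339 W/m²

Solar longitude: L_s = 360° × (20 − 80)/365.25 = -59.138°, i.e. -59.138° + 360° = 300.862°.
sin δ = sin 23.44° × sin 300.862° = -0.34146, so δ = -19.966°.
cos h₀ = −tan(+14.3°) tan(-19.966°) = 0.0926, h₀ = 1.4781 rad.
Bracket: h₀ sin ϕ sin δ + cos ϕ cos δ sin h₀ = 1.4781×0.24700×-0.34146 + 0.96902×0.93990×0.99570 = -0.124664 + 0.906866 = 0.782202.
Q̄ = (S_0/π) × [bracket] = (1361/π) × 0.782202 = 338.9 W/m².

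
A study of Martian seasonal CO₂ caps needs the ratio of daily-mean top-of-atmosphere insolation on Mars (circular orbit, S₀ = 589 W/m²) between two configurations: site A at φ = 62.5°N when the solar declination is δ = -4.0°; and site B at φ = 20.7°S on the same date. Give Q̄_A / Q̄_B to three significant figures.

Q̄_A / Q̄_B ≈ 0.378

— Configuration A (φ=+62.5°):
cos H₀ = −tan(+62.5°) tan(-4.000°) = 0.1343, H₀ = 1.4361 rad.
Bracket: H₀ sin φ sin δ + cos φ cos δ sin H₀ = 1.4361×0.88701×-0.06976 + 0.46175×0.99756×0.99094 = -0.088863 + 0.456450 = 0.367587.
Q̄ = (S₀/π) × [bracket] = (589/π) × 0.367587 = 68.917 W/m².
— Configuration B (φ=-20.7°):
cos H₀ = −tan(-20.7°) tan(-4.000°) = -0.0264, H₀ = 1.5972 rad.
Bracket: H₀ sin φ sin δ + cos φ cos δ sin H₀ = 1.5972×-0.35347×-0.06976 + 0.93544×0.99756×0.99965 = 0.039384 + 0.932831 = 0.972215.
Q̄ = (S₀/π) × [bracket] = (589/π) × 0.972215 = 182.28 W/m².
Ratio Q̄_A / Q̄_B = 68.917 / 182.28 = 0.3781.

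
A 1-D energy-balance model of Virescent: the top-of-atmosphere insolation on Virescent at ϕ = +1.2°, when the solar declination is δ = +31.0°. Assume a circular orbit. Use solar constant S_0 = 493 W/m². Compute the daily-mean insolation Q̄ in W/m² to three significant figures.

Q̄ ≈ 137 W/m²

cos h₀ = −tan(+1.2°) tan(+31.000°) = -0.0126, h₀ = 1.5834 rad.
Bracket: h₀ sin ϕ sin δ + cos ϕ cos δ sin h₀ = 1.5834×0.02094×0.51504 + 0.99978×0.85717×0.99992 = 0.017077 + 0.856913 = 0.873990.
Q̄ = (S_0/π) × [bracket] = (493/π) × 0.873990 = 137.2 W/m².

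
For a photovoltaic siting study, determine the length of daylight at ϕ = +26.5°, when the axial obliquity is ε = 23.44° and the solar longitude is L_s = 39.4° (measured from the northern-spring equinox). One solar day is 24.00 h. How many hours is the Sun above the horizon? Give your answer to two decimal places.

13.00 h

Solar declination: sin δ = sin ε · sin L_s = sin 23.44° × sin 39.4° = 0.25249, so δ = +14.625°.
cos h₀ = −tan ϕ · tan δ = −tan(+26.5°) × tan(+14.625°) = -0.1301, so h₀ = 1.7013 rad = 97.48°.
Daylight = 2h₀/(2π) × 24.00 h = (1.7013/π) × 24.00 = 13.00 h.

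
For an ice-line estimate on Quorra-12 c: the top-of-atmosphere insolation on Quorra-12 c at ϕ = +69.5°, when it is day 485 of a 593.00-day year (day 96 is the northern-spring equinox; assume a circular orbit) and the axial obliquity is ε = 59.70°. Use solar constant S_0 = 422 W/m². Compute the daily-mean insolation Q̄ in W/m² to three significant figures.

Solar longitude: L_s = 360° × (485 − 96)/593.00 = 236.155°.
sin δ = sin 59.70° × sin 236.155° = -0.71709, so δ = -45.815°.
cos h₀ = −tan(+69.5°) tan(-45.815°) = 2.7518 ≥ 1 ⇒ polar night, h₀ = 0 and Q̄ = 0.

Q̄ ≈ 0.00 W/m²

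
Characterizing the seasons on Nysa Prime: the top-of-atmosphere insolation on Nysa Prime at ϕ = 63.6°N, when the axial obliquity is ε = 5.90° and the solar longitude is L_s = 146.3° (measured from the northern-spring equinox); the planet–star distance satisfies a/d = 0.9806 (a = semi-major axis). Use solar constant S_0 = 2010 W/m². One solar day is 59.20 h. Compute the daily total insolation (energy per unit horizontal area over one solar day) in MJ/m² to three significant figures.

Solar declination: sin δ = sin ε · sin L_s = sin 5.90° × sin 146.3° = 0.05703, so δ = +3.270°.
cos h₀ = −tan(+63.6°) tan(+3.270°) = -0.1151, h₀ = 1.6861 rad.
Bracket: h₀ sin ϕ sin δ + cos ϕ cos δ sin h₀ = 1.6861×0.89571×0.05703 + 0.44464×0.99837×0.99336 = 0.086130 + 0.440968 = 0.527098.
Inverse-square distance factor (a/d)² = 0.9806² = 0.961576.
Q̄ = (S_0/π) × 0.961576 × [bracket] = (2010/π) × 0.961576 × 0.527098 = 324.28 W/m².
Daily total = Q̄ × 59.20 h × 3600 s/h = 324.28 × 59.20 × 3600 / 10⁶ = 69.11 MJ/m².

69.1 MJ/m²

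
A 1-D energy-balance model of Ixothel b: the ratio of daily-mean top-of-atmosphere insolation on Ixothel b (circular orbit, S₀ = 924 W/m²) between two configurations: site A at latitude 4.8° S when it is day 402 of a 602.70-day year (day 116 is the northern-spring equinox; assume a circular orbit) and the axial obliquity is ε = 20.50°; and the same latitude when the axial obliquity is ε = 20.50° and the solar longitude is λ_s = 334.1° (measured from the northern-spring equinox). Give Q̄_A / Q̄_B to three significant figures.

— Configuration A (φ=-4.8°):
Solar longitude: λ_s = 360° × (402 − 116)/602.70 = 170.831°.
sin δ = sin 20.50° × sin 170.831° = 0.05580, so δ = +3.199°.
cos H₀ = −tan(-4.8°) tan(+3.199°) = 0.0047, H₀ = 1.5661 rad.
Bracket: H₀ sin φ sin δ + cos φ cos δ sin H₀ = 1.5661×-0.08368×0.05580 + 0.99649×0.99844×0.99999 = -0.007313 + 0.994926 = 0.987613.
Q̄ = (S₀/π) × [bracket] = (924/π) × 0.987613 = 290.48 W/m².
— Configuration B (φ=-4.8°):
Solar declination: sin δ = sin ε · sin λ_s = sin 20.50° × sin 334.1° = -0.15297, so δ = -8.799°.
cos H₀ = −tan(-4.8°) tan(-8.799°) = -0.0130, H₀ = 1.5838 rad.
Bracket: H₀ sin φ sin δ + cos φ cos δ sin H₀ = 1.5838×-0.08368×-0.15297 + 0.99649×0.98823×0.99992 = 0.020273 + 0.984683 = 1.004956.
Q̄ = (S₀/π) × [bracket] = (924/π) × 1.004956 = 295.58 W/m².
Ratio Q̄_A / Q̄_B = 290.48 / 295.58 = 0.9827.

Q̄_A / Q̄_B ≈ 0.983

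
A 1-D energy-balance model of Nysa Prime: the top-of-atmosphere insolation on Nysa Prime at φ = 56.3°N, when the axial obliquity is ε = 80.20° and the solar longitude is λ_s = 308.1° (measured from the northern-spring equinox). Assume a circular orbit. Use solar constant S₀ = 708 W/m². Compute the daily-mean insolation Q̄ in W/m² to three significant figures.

Solar declination: sin δ = sin ε · sin λ_s = sin 80.20° × sin 308.1° = -0.77545, so δ = -50.846°.
cos H₀ = −tan(+56.3°) tan(-50.846°) = 1.8415 ≥ 1 ⇒ polar night, H₀ = 0 and Q̄ = 0.

Q̄ ≈ 0.00 W/m²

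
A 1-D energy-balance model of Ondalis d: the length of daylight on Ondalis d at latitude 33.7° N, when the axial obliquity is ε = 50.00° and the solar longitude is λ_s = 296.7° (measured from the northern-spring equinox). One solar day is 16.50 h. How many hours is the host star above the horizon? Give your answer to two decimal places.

Solar declination: sin δ = sin ε · sin λ_s = sin 50.00° × sin 296.7° = -0.68436, so δ = -43.185°.
cos H₀ = −tan φ · tan δ = −tan(+33.7°) × tan(-43.185°) = 0.6260, so H₀ = 0.8944 rad = 51.25°.
Daylight = 2H₀/(2π) × 16.50 h = (0.8944/π) × 16.50 = 4.70 h.

4.70 h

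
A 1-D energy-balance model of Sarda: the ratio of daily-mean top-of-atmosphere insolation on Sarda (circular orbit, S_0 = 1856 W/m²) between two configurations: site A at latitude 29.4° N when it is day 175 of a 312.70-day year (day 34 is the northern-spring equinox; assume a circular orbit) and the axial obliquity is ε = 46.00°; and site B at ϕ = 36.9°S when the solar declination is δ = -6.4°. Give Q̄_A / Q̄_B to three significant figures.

Q̄_A / Q̄_B ≈ 1.14

— Configuration A (ϕ=+29.4°):
Solar longitude: L_s = 360° × (175 − 34)/312.70 = 162.328°.
sin δ = sin 46.00° × sin 162.328° = 0.21837, so δ = +12.613°.
cos h₀ = −tan(+29.4°) tan(+12.613°) = -0.1261, h₀ = 1.6972 rad.
Bracket: h₀ sin ϕ sin δ + cos ϕ cos δ sin h₀ = 1.6972×0.49090×0.21837 + 0.87121×0.97587×0.99202 = 0.181936 + 0.843403 = 1.025339.
Q̄ = (S_0/π) × [bracket] = (1856/π) × 1.025339 = 605.75 W/m².
— Configuration B (ϕ=-36.9°):
cos h₀ = −tan(-36.9°) tan(-6.400°) = -0.0842, h₀ = 1.6551 rad.
Bracket: h₀ sin ϕ sin δ + cos ϕ cos δ sin h₀ = 1.6551×-0.60042×-0.11147 + 0.79968×0.99377×0.99645 = 0.110774 + 0.791877 = 0.902651.
Q̄ = (S_0/π) × [bracket] = (1856/π) × 0.902651 = 533.27 W/m².
Ratio Q̄_A / Q̄_B = 605.75 / 533.27 = 1.136.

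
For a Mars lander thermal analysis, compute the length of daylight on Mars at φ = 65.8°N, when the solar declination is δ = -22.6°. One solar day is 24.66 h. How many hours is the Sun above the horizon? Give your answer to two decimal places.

3.03 h

cos H₀ = −tan φ · tan δ = −tan(+65.8°) × tan(-22.600°) = 0.9262, so H₀ = 0.3865 rad = 22.15°.
Daylight = 2H₀/(2π) × 24.66 h = (0.3865/π) × 24.66 = 3.03 h.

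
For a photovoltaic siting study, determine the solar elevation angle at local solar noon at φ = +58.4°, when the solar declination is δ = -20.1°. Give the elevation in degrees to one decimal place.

At local noon the hour angle is zero, so the zenith angle equals |φ − δ| = |+58.4° − (-20.100°)| = 78.500°.
Elevation = 90° − 78.500° = 11.5°.

11.5°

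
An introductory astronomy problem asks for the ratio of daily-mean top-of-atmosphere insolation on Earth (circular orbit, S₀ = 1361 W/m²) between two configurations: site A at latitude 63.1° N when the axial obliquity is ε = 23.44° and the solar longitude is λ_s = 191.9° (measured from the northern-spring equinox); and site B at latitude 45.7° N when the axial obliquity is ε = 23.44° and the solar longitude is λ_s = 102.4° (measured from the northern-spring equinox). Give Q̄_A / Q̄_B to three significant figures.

Q̄_A / Q̄_B ≈ 0.300

— Configuration A (φ=+63.1°):
Solar declination: sin δ = sin ε · sin λ_s = sin 23.44° × sin 191.9° = -0.08203, so δ = -4.705°.
cos H₀ = −tan(+63.1°) tan(-4.705°) = 0.1622, H₀ = 1.4078 rad.
Bracket: H₀ sin φ sin δ + cos φ cos δ sin H₀ = 1.4078×0.89180×-0.08203 + 0.45243×0.99663×0.98675 = -0.102987 + 0.444931 = 0.341944.
Q̄ = (S₀/π) × [bracket] = (1361/π) × 0.341944 = 148.14 W/m².
— Configuration B (φ=+45.7°):
Solar declination: sin δ = sin ε · sin λ_s = sin 23.44° × sin 102.4° = 0.38851, so δ = +22.862°.
cos H₀ = −tan(+45.7°) tan(+22.862°) = -0.4321, H₀ = 2.0176 rad.
Bracket: H₀ sin φ sin δ + cos φ cos δ sin H₀ = 2.0176×0.71569×0.38851 + 0.69842×0.92144×0.90184 = 0.560999 + 0.580381 = 1.141380.
Q̄ = (S₀/π) × [bracket] = (1361/π) × 1.141380 = 494.47 W/m².
Ratio Q̄_A / Q̄_B = 148.14 / 494.47 = 0.2996.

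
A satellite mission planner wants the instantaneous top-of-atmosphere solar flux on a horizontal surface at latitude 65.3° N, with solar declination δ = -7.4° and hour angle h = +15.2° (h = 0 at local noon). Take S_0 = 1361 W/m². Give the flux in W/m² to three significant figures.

385 W/m²

cos θ_z = sin ϕ sin δ + cos ϕ cos δ cos h = -0.117012 + 0.399890 = 0.282878.
Flux = S_0 · cos θ_z = 1361 × 0.282878 = 385.0 W/m².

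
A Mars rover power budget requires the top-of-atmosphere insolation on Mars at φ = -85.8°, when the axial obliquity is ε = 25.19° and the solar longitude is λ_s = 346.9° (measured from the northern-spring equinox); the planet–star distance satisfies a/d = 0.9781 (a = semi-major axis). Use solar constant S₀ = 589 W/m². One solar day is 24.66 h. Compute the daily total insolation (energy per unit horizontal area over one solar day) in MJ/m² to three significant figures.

Solar declination: sin δ = sin ε · sin λ_s = sin 25.19° × sin 346.9° = -0.09647, so δ = -5.536°.
cos H₀ = −tan(-85.8°) tan(-5.536°) = -1.3198 ≤ −1 ⇒ polar day, H₀ = π.
Bracket: H₀ sin φ sin δ + cos φ cos δ sin H₀ = 3.1416×-0.99731×-0.09647 + 0.07324×0.99534×0.00000 = 0.302255 + 0.000000 = 0.302255.
Inverse-square distance factor (a/d)² = 0.9781² = 0.956680.
Q̄ = (S₀/π) × 0.956680 × [bracket] = (589/π) × 0.956680 × 0.302255 = 54.213 W/m².
Daily total = Q̄ × 24.66 h × 3600 s/h = 54.213 × 24.66 × 3600 / 10⁶ = 4.813 MJ/m².

4.81 MJ/m²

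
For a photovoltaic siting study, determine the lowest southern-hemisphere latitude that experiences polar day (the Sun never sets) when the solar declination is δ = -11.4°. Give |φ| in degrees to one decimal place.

|φ| = 78.6°

Polar day requires cos H₀ = −tan φ tan δ ≤ −1, i.e. tan φ tan δ ≥ 1.
The boundary is |tan φ| · |tan δ| = 1, so |φ| = 90° − |δ| = 90° − 11.4° = 78.6° in the southern hemisphere.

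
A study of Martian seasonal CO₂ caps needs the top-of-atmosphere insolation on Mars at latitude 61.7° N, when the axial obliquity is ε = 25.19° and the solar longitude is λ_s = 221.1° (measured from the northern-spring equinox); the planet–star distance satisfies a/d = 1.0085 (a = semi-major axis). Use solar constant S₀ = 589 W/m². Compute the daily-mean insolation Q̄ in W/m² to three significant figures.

Solar declination: sin δ = sin ε · sin λ_s = sin 25.19° × sin 221.1° = -0.27979, so δ = -16.248°.
cos H₀ = −tan(+61.7°) tan(-16.248°) = 0.5412, H₀ = 0.9989 rad.
Bracket: H₀ sin φ sin δ + cos φ cos δ sin H₀ = 0.9989×0.88048×-0.27979 + 0.47409×0.96006×0.84086 = -0.246079 + 0.382722 = 0.136643.
Inverse-square distance factor (a/d)² = 1.0085² = 1.017072.
Q̄ = (S₀/π) × 1.017072 × [bracket] = (589/π) × 1.017072 × 0.136643 = 26.06 W/m².

Q̄ ≈ 26.1 W/m²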